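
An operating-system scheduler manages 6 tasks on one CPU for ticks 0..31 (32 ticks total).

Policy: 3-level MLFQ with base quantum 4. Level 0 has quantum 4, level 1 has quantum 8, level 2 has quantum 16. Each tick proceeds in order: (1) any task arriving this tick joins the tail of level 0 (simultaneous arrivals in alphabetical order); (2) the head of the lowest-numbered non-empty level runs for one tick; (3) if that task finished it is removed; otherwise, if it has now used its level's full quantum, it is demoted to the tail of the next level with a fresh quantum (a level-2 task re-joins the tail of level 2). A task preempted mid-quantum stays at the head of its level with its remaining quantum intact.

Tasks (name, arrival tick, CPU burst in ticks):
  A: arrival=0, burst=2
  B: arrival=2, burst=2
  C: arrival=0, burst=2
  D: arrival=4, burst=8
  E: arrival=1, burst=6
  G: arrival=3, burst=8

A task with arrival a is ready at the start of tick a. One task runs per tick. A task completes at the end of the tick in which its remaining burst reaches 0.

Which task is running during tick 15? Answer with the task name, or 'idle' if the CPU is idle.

t=0: L0/L1/L2 = AC/-/- → run A
t=1: L0/L1/L2 = ACE/-/- → run A
t=2: L0/L1/L2 = CEB/-/- → run C
t=3: L0/L1/L2 = CEBG/-/- → run C
t=4: L0/L1/L2 = EBGD/-/- → run E
t=5: L0/L1/L2 = EBGD/-/- → run E
t=6: L0/L1/L2 = EBGD/-/- → run E
t=7: L0/L1/L2 = EBGD/-/- → run E
t=8: L0/L1/L2 = BGD/E/- → run B
t=9: L0/L1/L2 = BGD/E/- → run B
t=10: L0/L1/L2 = GD/E/- → run G
t=11: L0/L1/L2 = GD/E/- → run G
t=12: L0/L1/L2 = GD/E/- → run G
t=13: L0/L1/L2 = GD/E/- → run G
t=14: L0/L1/L2 = D/EG/- → run D
t=15: L0/L1/L2 = D/EG/- → run D
t=16: L0/L1/L2 = D/EG/- → run D
t=17: L0/L1/L2 = D/EG/- → run D
t=18: L0/L1/L2 = -/EGD/- → run E
t=19: L0/L1/L2 = -/EGD/- → run E
t=20: L0/L1/L2 = -/GD/- → run G
t=21: L0/L1/L2 = -/GD/- → run G
t=22: L0/L1/L2 = -/GD/- → run G
t=23: L0/L1/L2 = -/GD/- → run G
t=24: L0/L1/L2 = -/D/- → run D
t=25: L0/L1/L2 = -/D/- → run D
t=26: L0/L1/L2 = -/D/- → run D
t=27: L0/L1/L2 = -/D/- → run D
t=28: (idle)
t=29: (idle)
t=30: (idle)
t=31: (idle)

running at tick 15 = D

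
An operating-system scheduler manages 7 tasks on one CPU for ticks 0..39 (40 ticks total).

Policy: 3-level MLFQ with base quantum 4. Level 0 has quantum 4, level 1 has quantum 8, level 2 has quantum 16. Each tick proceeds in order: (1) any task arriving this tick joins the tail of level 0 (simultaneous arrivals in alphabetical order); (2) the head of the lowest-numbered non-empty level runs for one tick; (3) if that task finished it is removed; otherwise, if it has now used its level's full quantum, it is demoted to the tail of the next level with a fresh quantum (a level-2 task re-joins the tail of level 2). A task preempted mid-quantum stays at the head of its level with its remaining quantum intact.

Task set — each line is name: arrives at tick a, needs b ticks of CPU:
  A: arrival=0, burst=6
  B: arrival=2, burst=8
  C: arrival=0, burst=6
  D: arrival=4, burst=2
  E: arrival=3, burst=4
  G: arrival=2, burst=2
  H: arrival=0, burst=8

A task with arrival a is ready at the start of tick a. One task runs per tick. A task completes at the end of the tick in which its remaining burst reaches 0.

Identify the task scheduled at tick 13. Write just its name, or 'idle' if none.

running at tick 13 = B

t=0: L0/L1/L2 = ACH/-/- → run A
t=1: L0/L1/L2 = ACH/-/- → run A
t=2: L0/L1/L2 = ACHBG/-/- → run A
t=3: L0/L1/L2 = ACHBGE/-/- → run A
t=4: L0/L1/L2 = CHBGED/A/- → run C
t=5: L0/L1/L2 = CHBGED/A/- → run C
t=6: L0/L1/L2 = CHBGED/A/- → run C
t=7: L0/L1/L2 = CHBGED/A/- → run C
t=8: L0/L1/L2 = HBGED/AC/- → run H
t=9: L0/L1/L2 = HBGED/AC/- → run H
t=10: L0/L1/L2 = HBGED/AC/- → run H
t=11: L0/L1/L2 = HBGED/AC/- → run H
t=12: L0/L1/L2 = BGED/ACH/- → run B
t=13: L0/L1/L2 = BGED/ACH/- → run B
t=14: L0/L1/L2 = BGED/ACH/- → run B
t=15: L0/L1/L2 = BGED/ACH/- → run B
t=16: L0/L1/L2 = GED/ACHB/- → run G
t=17: L0/L1/L2 = GED/ACHB/- → run G
t=18: L0/L1/L2 = ED/ACHB/- → run E
t=19: L0/L1/L2 = ED/ACHB/- → run E
t=20: L0/L1/L2 = ED/ACHB/- → run E
t=21: L0/L1/L2 = ED/ACHB/- → run E
t=22: L0/L1/L2 = D/ACHB/- → run D
t=23: L0/L1/L2 = D/ACHB/- → run D
t=24: L0/L1/L2 = -/ACHB/- → run A
t=25: L0/L1/L2 = -/ACHB/- → run A
t=26: L0/L1/L2 = -/CHB/- → run C
t=27: L0/L1/L2 = -/CHB/- → run C
t=28: L0/L1/L2 = -/HB/- → run H
t=29: L0/L1/L2 = -/HB/- → run H
t=30: L0/L1/L2 = -/HB/- → run H
t=31: L0/L1/L2 = -/HB/- → run H
t=32: L0/L1/L2 = -/B/- → run B
t=33: L0/L1/L2 = -/B/- → run B
t=34: L0/L1/L2 = -/B/- → run B
t=35: L0/L1/L2 = -/B/- → run B
t=36: (idle)
t=37: (idle)
t=38: (idle)
t=39: (idle)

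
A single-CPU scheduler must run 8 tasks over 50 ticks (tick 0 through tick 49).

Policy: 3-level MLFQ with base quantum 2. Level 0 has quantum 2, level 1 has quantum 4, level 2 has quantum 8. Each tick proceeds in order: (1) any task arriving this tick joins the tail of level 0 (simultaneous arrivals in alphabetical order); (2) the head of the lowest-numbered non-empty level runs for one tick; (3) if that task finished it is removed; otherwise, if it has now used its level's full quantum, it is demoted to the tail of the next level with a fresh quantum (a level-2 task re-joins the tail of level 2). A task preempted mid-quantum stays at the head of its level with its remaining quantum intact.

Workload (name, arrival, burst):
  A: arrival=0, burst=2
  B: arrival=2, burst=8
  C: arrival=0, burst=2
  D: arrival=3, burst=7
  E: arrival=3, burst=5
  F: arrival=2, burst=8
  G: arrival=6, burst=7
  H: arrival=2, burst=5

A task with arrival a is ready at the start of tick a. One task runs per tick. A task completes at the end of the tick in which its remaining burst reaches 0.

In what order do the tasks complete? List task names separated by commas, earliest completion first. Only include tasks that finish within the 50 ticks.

completion order = A, C, H, E, B, F, D, G

t=0: L0/L1/L2 = AC/-/- → run A
t=1: L0/L1/L2 = AC/-/- → run A
t=2: L0/L1/L2 = CBFH/-/- → run C
t=3: L0/L1/L2 = CBFHDE/-/- → run C
t=4: L0/L1/L2 = BFHDE/-/- → run B
t=5: L0/L1/L2 = BFHDE/-/- → run B
t=6: L0/L1/L2 = FHDEG/B/- → run F
t=7: L0/L1/L2 = FHDEG/B/- → run F
t=8: L0/L1/L2 = HDEG/BF/- → run H
t=9: L0/L1/L2 = HDEG/BF/- → run H
t=10: L0/L1/L2 = DEG/BFH/- → run D
t=11: L0/L1/L2 = DEG/BFH/- → run D
t=12: L0/L1/L2 = EG/BFHD/- → run E
t=13: L0/L1/L2 = EG/BFHD/- → run E
t=14: L0/L1/L2 = G/BFHDE/- → run G
t=15: L0/L1/L2 = G/BFHDE/- → run G
t=16: L0/L1/L2 = -/BFHDEG/- → run B
t=17: L0/L1/L2 = -/BFHDEG/- → run B
t=18: L0/L1/L2 = -/BFHDEG/- → run B
t=19: L0/L1/L2 = -/BFHDEG/- → run B
t=20: L0/L1/L2 = -/FHDEG/B → run F
t=21: L0/L1/L2 = -/FHDEG/B → run F
t=22: L0/L1/L2 = -/FHDEG/B → run F
t=23: L0/L1/L2 = -/FHDEG/B → run F
t=24: L0/L1/L2 = -/HDEG/BF → run H
t=25: L0/L1/L2 = -/HDEG/BF → run H
t=26: L0/L1/L2 = -/HDEG/BF → run H
t=27: L0/L1/L2 = -/DEG/BF → run D
t=28: L0/L1/L2 = -/DEG/BF → run D
t=29: L0/L1/L2 = -/DEG/BF → run D
t=30: L0/L1/L2 = -/DEG/BF → run D
t=31: L0/L1/L2 = -/EG/BFD → run E
t=32: L0/L1/L2 = -/EG/BFD → run E
t=33: L0/L1/L2 = -/EG/BFD → run E
t=34: L0/L1/L2 = -/G/BFD → run G
t=35: L0/L1/L2 = -/G/BFD → run G
t=36: L0/L1/L2 = -/G/BFD → run G
t=37: L0/L1/L2 = -/G/BFD → run G
t=38: L0/L1/L2 = -/-/BFDG → run B
t=39: L0/L1/L2 = -/-/BFDG → run B
t=40: L0/L1/L2 = -/-/FDG → run F
t=41: L0/L1/L2 = -/-/FDG → run F
t=42: L0/L1/L2 = -/-/DG → run D
t=43: L0/L1/L2 = -/-/G → run G
t=44: (idle)
t=45: (idle)
t=46: (idle)
t=47: (idle)
t=48: (idle)
t=49: (idle)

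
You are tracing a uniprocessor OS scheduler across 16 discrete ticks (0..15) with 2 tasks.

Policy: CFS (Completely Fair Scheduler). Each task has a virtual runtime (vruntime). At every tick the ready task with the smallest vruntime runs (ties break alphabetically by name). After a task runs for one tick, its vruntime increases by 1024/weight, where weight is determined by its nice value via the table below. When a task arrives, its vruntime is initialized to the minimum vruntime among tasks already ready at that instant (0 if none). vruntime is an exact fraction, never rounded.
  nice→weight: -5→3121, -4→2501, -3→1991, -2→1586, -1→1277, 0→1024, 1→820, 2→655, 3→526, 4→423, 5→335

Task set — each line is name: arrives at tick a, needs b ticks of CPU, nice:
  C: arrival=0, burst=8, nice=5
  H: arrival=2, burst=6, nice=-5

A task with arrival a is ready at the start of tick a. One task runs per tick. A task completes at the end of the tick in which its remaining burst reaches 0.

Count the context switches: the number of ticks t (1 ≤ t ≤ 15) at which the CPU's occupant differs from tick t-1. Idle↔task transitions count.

t=0: vr[C=0] → run C
t=1: vr[C=1024/335] → run C
t=2: vr[C=2048/335 H=2048/335] → run C
t=3: vr[C=3072/335 H=2048/335] → run H
t=4: vr[C=3072/335 H=6734848/1045535] → run H
t=5: vr[C=3072/335 H=7077888/1045535] → run H
t=6: vr[C=3072/335 H=7420928/1045535] → run H
t=7: vr[C=3072/335 H=7763968/1045535] → run H
t=8: vr[C=3072/335 H=8107008/1045535] → run H
t=9: vr[C=3072/335] → run C
t=10: vr[C=4096/335] → run C
t=11: vr[C=1024/67] → run C
t=12: vr[C=6144/335] → run C
t=13: vr[C=7168/335] → run C
t=14: (idle)
t=15: (idle)

context switches = 3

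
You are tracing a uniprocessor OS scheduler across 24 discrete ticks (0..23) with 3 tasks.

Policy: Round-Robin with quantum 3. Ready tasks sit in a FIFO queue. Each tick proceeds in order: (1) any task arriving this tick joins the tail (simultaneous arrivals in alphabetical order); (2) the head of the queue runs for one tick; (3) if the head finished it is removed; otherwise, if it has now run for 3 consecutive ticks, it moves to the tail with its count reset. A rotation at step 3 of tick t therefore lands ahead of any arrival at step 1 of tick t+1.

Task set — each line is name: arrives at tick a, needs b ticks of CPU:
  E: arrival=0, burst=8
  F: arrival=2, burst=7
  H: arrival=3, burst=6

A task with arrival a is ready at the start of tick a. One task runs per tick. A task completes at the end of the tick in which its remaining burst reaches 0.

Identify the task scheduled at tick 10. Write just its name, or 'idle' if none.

t=0: queue=[E] q_used=0 → run E
t=1: queue=[E] q_used=1 → run E
t=2: queue=[E,F] q_used=2 → run E
t=3: queue=[F,E,H] q_used=0 → run F
t=4: queue=[F,E,H] q_used=1 → run F
t=5: queue=[F,E,H] q_used=2 → run F
t=6: queue=[E,H,F] q_used=0 → run E
t=7: queue=[E,H,F] q_used=1 → run E
t=8: queue=[E,H,F] q_used=2 → run E
t=9: queue=[H,F,E] q_used=0 → run H
t=10: queue=[H,F,E] q_used=1 → run H
t=11: queue=[H,F,E] q_used=2 → run H
t=12: queue=[F,E,H] q_used=0 → run F
t=13: queue=[F,E,H] q_used=1 → run F
t=14: queue=[F,E,H] q_used=2 → run F
t=15: queue=[E,H,F] q_used=0 → run E
t=16: queue=[E,H,F] q_used=1 → run E
t=17: queue=[H,F] q_used=0 → run H
t=18: queue=[H,F] q_used=1 → run H
t=19: queue=[H,F] q_used=2 → run H
t=20: queue=[F] q_used=0 → run F
t=21: (idle)
t=22: (idle)
t=23: (idle)

running at tick 10 = H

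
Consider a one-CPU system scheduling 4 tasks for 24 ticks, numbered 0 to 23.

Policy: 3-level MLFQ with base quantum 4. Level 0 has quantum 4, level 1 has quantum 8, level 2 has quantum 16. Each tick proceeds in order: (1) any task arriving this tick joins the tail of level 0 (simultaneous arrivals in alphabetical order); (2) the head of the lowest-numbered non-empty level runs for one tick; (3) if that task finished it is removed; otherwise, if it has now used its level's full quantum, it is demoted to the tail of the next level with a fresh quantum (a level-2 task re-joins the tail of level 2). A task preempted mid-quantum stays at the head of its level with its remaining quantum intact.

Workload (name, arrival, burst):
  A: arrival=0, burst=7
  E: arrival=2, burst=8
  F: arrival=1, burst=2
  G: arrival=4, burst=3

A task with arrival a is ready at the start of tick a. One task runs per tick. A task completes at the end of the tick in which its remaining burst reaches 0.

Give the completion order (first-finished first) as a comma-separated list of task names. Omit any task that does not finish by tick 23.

completion order = F, G, A, E

t=0: L0/L1/L2 = A/-/- → run A
t=1: L0/L1/L2 = AF/-/- → run A
t=2: L0/L1/L2 = AFE/-/- → run A
t=3: L0/L1/L2 = AFE/-/- → run A
t=4: L0/L1/L2 = FEG/A/- → run F
t=5: L0/L1/L2 = FEG/A/- → run F
t=6: L0/L1/L2 = EG/A/- → run E
t=7: L0/L1/L2 = EG/A/- → run E
t=8: L0/L1/L2 = EG/A/- → run E
t=9: L0/L1/L2 = EG/A/- → run E
t=10: L0/L1/L2 = G/AE/- → run G
t=11: L0/L1/L2 = G/AE/- → run G
t=12: L0/L1/L2 = G/AE/- → run G
t=13: L0/L1/L2 = -/AE/- → run A
t=14: L0/L1/L2 = -/AE/- → run A
t=15: L0/L1/L2 = -/AE/- → run A
t=16: L0/L1/L2 = -/E/- → run E
t=17: L0/L1/L2 = -/E/- → run E
t=18: L0/L1/L2 = -/E/- → run E
t=19: L0/L1/L2 = -/E/- → run E
t=20: (idle)
t=21: (idle)
t=22: (idle)
t=23: (idle)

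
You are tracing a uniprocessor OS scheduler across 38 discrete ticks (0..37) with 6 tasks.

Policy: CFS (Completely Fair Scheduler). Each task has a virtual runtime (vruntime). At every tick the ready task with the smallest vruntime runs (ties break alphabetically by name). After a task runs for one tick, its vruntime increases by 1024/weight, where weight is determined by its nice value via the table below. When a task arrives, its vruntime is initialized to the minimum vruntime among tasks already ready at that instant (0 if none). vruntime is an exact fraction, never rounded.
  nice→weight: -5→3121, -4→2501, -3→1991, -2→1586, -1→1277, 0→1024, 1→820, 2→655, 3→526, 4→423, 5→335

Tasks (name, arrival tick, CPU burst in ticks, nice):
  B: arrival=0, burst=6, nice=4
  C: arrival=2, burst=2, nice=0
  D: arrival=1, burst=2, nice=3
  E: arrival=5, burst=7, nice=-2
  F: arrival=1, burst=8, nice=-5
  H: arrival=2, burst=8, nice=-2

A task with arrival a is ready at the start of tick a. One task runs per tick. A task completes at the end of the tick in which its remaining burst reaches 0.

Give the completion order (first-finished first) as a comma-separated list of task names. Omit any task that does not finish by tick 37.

completion order = C, D, F, E, H, B

t=0: vr[B=0] → run B
t=1: vr[B=1024/423 D=1024/423 F=1024/423] → run B
t=2: vr[B=2048/423 C=1024/423 D=1024/423 F=1024/423 H=1024/423] → run C
t=3: vr[B=2048/423 C=1447/423 D=1024/423 F=1024/423 H=1024/423] → run D
t=4: vr[B=2048/423 C=1447/423 D=485888/111249 F=1024/423 H=1024/423] → run F
t=5: vr[B=2048/423 C=1447/423 D=485888/111249 E=1024/423 F=3629056/1320183 H=1024/423] → run E
t=6: vr[B=2048/423 C=1447/423 D=485888/111249 E=1028608/335439 F=3629056/1320183 H=1024/423] → run H
t=7: vr[B=2048/423 C=1447/423 D=485888/111249 E=1028608/335439 F=3629056/1320183 H=1028608/335439] → run F
t=8: vr[B=2048/423 C=1447/423 D=485888/111249 E=1028608/335439 F=4062208/1320183 H=1028608/335439] → run E
t=9: vr[B=2048/423 C=1447/423 D=485888/111249 E=1245184/335439 F=4062208/1320183 H=1028608/335439] → run H
t=10: vr[B=2048/423 C=1447/423 D=485888/111249 E=1245184/335439 F=4062208/1320183 H=1245184/335439] → run F
t=11: vr[B=2048/423 C=1447/423 D=485888/111249 E=1245184/335439 F=4495360/1320183 H=1245184/335439] → run F
t=12: vr[B=2048/423 C=1447/423 D=485888/111249 E=1245184/335439 F=4928512/1320183 H=1245184/335439] → run C
t=13: vr[B=2048/423 D=485888/111249 E=1245184/335439 F=4928512/1320183 H=1245184/335439] → run E
t=14: vr[B=2048/423 D=485888/111249 E=1461760/335439 F=4928512/1320183 H=1245184/335439] → run H
t=15: vr[B=2048/423 D=485888/111249 E=1461760/335439 F=4928512/1320183 H=1461760/335439] → run F
t=16: vr[B=2048/423 D=485888/111249 E=1461760/335439 F=5361664/1320183 H=1461760/335439] → run F
t=17: vr[B=2048/423 D=485888/111249 E=1461760/335439 F=5794816/1320183 H=1461760/335439] → run E
t=18: vr[B=2048/423 D=485888/111249 E=1678336/335439 F=5794816/1320183 H=1461760/335439] → run H
t=19: vr[B=2048/423 D=485888/111249 E=1678336/335439 F=5794816/1320183 H=1678336/335439] → run D
t=20: vr[B=2048/423 E=1678336/335439 F=5794816/1320183 H=1678336/335439] → run F
t=21: vr[B=2048/423 E=1678336/335439 F=6227968/1320183 H=1678336/335439] → run F
t=22: vr[B=2048/423 E=1678336/335439 H=1678336/335439] → run B
t=23: vr[B=1024/141 E=1678336/335439 H=1678336/335439] → run E
t=24: vr[B=1024/141 E=1894912/335439 H=1678336/335439] → run H
t=25: vr[B=1024/141 E=1894912/335439 H=1894912/335439] → run E
t=26: vr[B=1024/141 E=2111488/335439 H=1894912/335439] → run H
t=27: vr[B=1024/141 E=2111488/335439 H=2111488/335439] → run E
t=28: vr[B=1024/141 H=2111488/335439] → run H
t=29: vr[B=1024/141 H=2328064/335439] → run H
t=30: vr[B=1024/141] → run B
t=31: vr[B=4096/423] → run B
t=32: vr[B=5120/423] → run B
t=33: (idle)
t=34: (idle)
t=35: (idle)
t=36: (idle)
t=37: (idle)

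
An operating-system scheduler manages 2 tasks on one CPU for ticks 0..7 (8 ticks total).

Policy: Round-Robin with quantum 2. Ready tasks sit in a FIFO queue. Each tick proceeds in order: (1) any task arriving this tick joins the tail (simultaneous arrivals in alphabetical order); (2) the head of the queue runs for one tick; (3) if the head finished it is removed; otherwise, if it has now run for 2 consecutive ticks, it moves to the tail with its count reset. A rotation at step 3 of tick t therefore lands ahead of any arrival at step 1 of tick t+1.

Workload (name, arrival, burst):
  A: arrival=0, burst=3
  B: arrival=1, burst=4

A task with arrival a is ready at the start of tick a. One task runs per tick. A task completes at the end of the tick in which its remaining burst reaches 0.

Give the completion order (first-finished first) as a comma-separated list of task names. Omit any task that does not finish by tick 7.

t=0: queue=[A] q_used=0 → run A
t=1: queue=[A,B] q_used=1 → run A
t=2: queue=[B,A] q_used=0 → run B
t=3: queue=[B,A] q_used=1 → run B
t=4: queue=[A,B] q_used=0 → run A
t=5: queue=[B] q_used=0 → run B
t=6: queue=[B] q_used=1 → run B
t=7: (idle)

completion order = A, B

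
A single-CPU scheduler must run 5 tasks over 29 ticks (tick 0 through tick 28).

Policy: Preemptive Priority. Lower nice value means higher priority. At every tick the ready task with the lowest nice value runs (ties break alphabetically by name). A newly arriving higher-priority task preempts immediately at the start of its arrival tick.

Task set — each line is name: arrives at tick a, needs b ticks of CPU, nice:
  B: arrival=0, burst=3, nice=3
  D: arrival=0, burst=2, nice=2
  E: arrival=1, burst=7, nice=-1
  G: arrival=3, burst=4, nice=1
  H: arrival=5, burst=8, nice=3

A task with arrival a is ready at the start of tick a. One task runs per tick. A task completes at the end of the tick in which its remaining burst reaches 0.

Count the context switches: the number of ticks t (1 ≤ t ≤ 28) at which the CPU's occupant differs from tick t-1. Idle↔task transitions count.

t=0: ready={B,D} → run D
t=1: ready={B,D,E} → run E
t=2: ready={B,D,E} → run E
t=3: ready={B,D,E,G} → run E
t=4: ready={B,D,E,G} → run E
t=5: ready={B,D,E,G,H} → run E
t=6: ready={B,D,E,G,H} → run E
t=7: ready={B,D,E,G,H} → run E
t=8: ready={B,D,G,H} → run G
t=9: ready={B,D,G,H} → run G
t=10: ready={B,D,G,H} → run G
t=11: ready={B,D,G,H} → run G
t=12: ready={B,D,H} → run D
t=13: ready={B,H} → run B
t=14: ready={B,H} → run B
t=15: ready={B,H} → run B
t=16: ready={H} → run H
t=17: ready={H} → run H
t=18: ready={H} → run H
t=19: ready={H} → run H
t=20: ready={H} → run H
t=21: ready={H} → run H
t=22: ready={H} → run H
t=23: ready={H} → run H
t=24: (idle)
t=25: (idle)
t=26: (idle)
t=27: (idle)
t=28: (idle)

context switches = 6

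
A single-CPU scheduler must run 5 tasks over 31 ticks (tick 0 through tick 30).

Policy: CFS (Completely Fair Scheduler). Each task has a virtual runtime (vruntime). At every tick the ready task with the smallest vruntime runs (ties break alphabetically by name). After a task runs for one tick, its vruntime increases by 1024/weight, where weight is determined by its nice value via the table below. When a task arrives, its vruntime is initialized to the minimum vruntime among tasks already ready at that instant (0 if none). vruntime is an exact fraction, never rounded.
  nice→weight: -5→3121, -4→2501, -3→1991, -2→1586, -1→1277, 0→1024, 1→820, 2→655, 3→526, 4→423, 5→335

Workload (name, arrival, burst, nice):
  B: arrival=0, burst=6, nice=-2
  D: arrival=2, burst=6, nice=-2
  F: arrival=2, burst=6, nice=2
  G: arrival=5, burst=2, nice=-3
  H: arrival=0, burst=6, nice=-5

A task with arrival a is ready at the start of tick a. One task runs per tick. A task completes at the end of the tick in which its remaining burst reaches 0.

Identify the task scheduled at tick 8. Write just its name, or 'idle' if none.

running at tick 8 = D

t=0: vr[B=0 H=0] → run B
t=1: vr[B=512/793 H=0] → run H
t=2: vr[B=512/793 D=1024/3121 F=1024/3121 H=1024/3121] → run D
t=3: vr[B=512/793 D=2409984/2474953 F=1024/3121 H=1024/3121] → run F
t=4: vr[B=512/793 D=2409984/2474953 F=3866624/2044255 H=1024/3121] → run H
t=5: vr[B=512/793 D=2409984/2474953 F=3866624/2044255 G=512/793 H=2048/3121] → run B
t=6: vr[B=1024/793 D=2409984/2474953 F=3866624/2044255 G=512/793 H=2048/3121] → run G
t=7: vr[B=1024/793 D=2409984/2474953 F=3866624/2044255 G=1831424/1578863 H=2048/3121] → run H
t=8: vr[B=1024/793 D=2409984/2474953 F=3866624/2044255 G=1831424/1578863 H=3072/3121] → run D
t=9: vr[B=1024/793 D=4007936/2474953 F=3866624/2044255 G=1831424/1578863 H=3072/3121] → run H
t=10: vr[B=1024/793 D=4007936/2474953 F=3866624/2044255 G=1831424/1578863 H=4096/3121] → run G
t=11: vr[B=1024/793 D=4007936/2474953 F=3866624/2044255 H=4096/3121] → run B
t=12: vr[B=1536/793 D=4007936/2474953 F=3866624/2044255 H=4096/3121] → run H
t=13: vr[B=1536/793 D=4007936/2474953 F=3866624/2044255 H=5120/3121] → run D
t=14: vr[B=1536/793 D=5605888/2474953 F=3866624/2044255 H=5120/3121] → run H
t=15: vr[B=1536/793 D=5605888/2474953 F=3866624/2044255] → run F
t=16: vr[B=1536/793 D=5605888/2474953 F=7062528/2044255] → run B
t=17: vr[B=2048/793 D=5605888/2474953 F=7062528/2044255] → run D
t=18: vr[B=2048/793 D=7203840/2474953 F=7062528/2044255] → run B
t=19: vr[B=2560/793 D=7203840/2474953 F=7062528/2044255] → run D
t=20: vr[B=2560/793 D=8801792/2474953 F=7062528/2044255] → run B
t=21: vr[D=8801792/2474953 F=7062528/2044255] → run F
t=22: vr[D=8801792/2474953 F=10258432/2044255] → run D
t=23: vr[F=10258432/2044255] → run F
t=24: vr[F=13454336/2044255] → run F
t=25: vr[F=3330048/408851] → run F
t=26: (idle)
t=27: (idle)
t=28: (idle)
t=29: (idle)
t=30: (idle)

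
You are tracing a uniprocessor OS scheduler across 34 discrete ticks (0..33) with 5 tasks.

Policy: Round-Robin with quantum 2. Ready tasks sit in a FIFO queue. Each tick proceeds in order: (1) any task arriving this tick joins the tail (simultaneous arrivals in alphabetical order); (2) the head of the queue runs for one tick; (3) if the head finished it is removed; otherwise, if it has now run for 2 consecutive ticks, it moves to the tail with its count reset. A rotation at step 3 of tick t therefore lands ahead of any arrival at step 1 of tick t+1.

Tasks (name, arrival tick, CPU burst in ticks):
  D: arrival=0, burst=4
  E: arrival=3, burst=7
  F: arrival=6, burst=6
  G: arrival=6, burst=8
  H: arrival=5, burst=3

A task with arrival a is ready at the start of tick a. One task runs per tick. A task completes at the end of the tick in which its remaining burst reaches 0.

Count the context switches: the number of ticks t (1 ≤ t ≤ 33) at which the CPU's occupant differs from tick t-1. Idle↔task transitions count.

t=0: queue=[D] q_used=0 → run D
t=1: queue=[D] q_used=1 → run D
t=2: queue=[D] q_used=0 → run D
t=3: queue=[D,E] q_used=1 → run D
t=4: queue=[E] q_used=0 → run E
t=5: queue=[E,H] q_used=1 → run E
t=6: queue=[H,E,F,G] q_used=0 → run H
t=7: queue=[H,E,F,G] q_used=1 → run H
t=8: queue=[E,F,G,H] q_used=0 → run E
t=9: queue=[E,F,G,H] q_used=1 → run E
t=10: queue=[F,G,H,E] q_used=0 → run F
t=11: queue=[F,G,H,E] q_used=1 → run F
t=12: queue=[G,H,E,F] q_used=0 → run G
t=13: queue=[G,H,E,F] q_used=1 → run G
t=14: queue=[H,E,F,G] q_used=0 → run H
t=15: queue=[E,F,G] q_used=0 → run E
t=16: queue=[E,F,G] q_used=1 → run E
t=17: queue=[F,G,E] q_used=0 → run F
t=18: queue=[F,G,E] q_used=1 → run F
t=19: queue=[G,E,F] q_used=0 → run G
t=20: queue=[G,E,F] q_used=1 → run G
t=21: queue=[E,F,G] q_used=0 → run E
t=22: queue=[F,G] q_used=0 → run F
t=23: queue=[F,G] q_used=1 → run F
t=24: queue=[G] q_used=0 → run G
t=25: queue=[G] q_used=1 → run G
t=26: queue=[G] q_used=0 → run G
t=27: queue=[G] q_used=1 → run G
t=28: (idle)
t=29: (idle)
t=30: (idle)
t=31: (idle)
t=32: (idle)
t=33: (idle)

context switches = 13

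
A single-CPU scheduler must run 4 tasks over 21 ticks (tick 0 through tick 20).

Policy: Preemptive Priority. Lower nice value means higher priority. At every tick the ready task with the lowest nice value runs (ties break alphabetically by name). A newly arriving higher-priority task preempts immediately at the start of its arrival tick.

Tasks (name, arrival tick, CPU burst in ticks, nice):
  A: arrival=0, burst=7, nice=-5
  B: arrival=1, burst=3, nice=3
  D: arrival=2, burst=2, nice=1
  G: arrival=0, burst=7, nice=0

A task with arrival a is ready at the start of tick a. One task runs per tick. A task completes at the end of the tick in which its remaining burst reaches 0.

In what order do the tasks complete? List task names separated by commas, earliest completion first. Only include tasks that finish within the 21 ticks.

completion order = A, G, D, B

t=0: ready={A,G} → run A
t=1: ready={A,B,G} → run A
t=2: ready={A,B,D,G} → run A
t=3: ready={A,B,D,G} → run A
t=4: ready={A,B,D,G} → run A
t=5: ready={A,B,D,G} → run A
t=6: ready={A,B,D,G} → run A
t=7: ready={B,D,G} → run G
t=8: ready={B,D,G} → run G
t=9: ready={B,D,G} → run G
t=10: ready={B,D,G} → run G
t=11: ready={B,D,G} → run G
t=12: ready={B,D,G} → run G
t=13: ready={B,D,G} → run G
t=14: ready={B,D} → run D
t=15: ready={B,D} → run D
t=16: ready={B} → run B
t=17: ready={B} → run B
t=18: ready={B} → run B
t=19: (idle)
t=20: (idle)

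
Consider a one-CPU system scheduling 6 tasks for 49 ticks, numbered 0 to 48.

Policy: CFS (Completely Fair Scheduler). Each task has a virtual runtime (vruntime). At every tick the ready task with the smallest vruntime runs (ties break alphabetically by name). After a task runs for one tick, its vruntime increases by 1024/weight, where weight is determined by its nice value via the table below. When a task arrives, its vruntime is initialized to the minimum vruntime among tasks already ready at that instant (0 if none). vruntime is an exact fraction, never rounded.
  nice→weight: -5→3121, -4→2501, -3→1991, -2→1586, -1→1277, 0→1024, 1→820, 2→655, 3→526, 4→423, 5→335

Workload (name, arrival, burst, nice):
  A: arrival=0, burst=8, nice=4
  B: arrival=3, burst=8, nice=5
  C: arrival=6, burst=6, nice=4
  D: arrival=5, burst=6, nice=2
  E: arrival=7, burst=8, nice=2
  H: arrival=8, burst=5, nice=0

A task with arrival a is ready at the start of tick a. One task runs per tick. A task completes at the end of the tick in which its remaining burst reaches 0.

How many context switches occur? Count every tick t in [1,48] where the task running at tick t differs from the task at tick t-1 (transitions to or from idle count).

t=0: vr[A=0] → run A
t=1: vr[A=1024/423] → run A
t=2: vr[A=2048/423] → run A
t=3: vr[A=1024/141 B=1024/141] → run A
t=4: vr[A=4096/423 B=1024/141] → run B
t=5: vr[A=4096/423 B=487424/47235 D=4096/423] → run A
t=6: vr[A=5120/423 B=487424/47235 C=4096/423 D=4096/423] → run C
t=7: vr[A=5120/423 B=487424/47235 C=5120/423 D=4096/423 E=4096/423] → run D
t=8: vr[A=5120/423 B=487424/47235 C=5120/423 D=3116032/277065 E=4096/423 H=4096/423] → run E
t=9: vr[A=5120/423 B=487424/47235 C=5120/423 D=3116032/277065 E=3116032/277065 H=4096/423] → run H
t=10: vr[A=5120/423 B=487424/47235 C=5120/423 D=3116032/277065 E=3116032/277065 H=4519/423] → run B
t=11: vr[A=5120/423 B=631808/47235 C=5120/423 D=3116032/277065 E=3116032/277065 H=4519/423] → run H
t=12: vr[A=5120/423 B=631808/47235 C=5120/423 D=3116032/277065 E=3116032/277065 H=4942/423] → run D
t=13: vr[A=5120/423 B=631808/47235 C=5120/423 D=3549184/277065 E=3116032/277065 H=4942/423] → run E
t=14: vr[A=5120/423 B=631808/47235 C=5120/423 D=3549184/277065 E=3549184/277065 H=4942/423] → run H
t=15: vr[A=5120/423 B=631808/47235 C=5120/423 D=3549184/277065 E=3549184/277065 H=5365/423] → run A
t=16: vr[A=2048/141 B=631808/47235 C=5120/423 D=3549184/277065 E=3549184/277065 H=5365/423] → run C
t=17: vr[A=2048/141 B=631808/47235 C=2048/141 D=3549184/277065 E=3549184/277065 H=5365/423] → run H
t=18: vr[A=2048/141 B=631808/47235 C=2048/141 D=3549184/277065 E=3549184/277065 H=5788/423] → run D
t=19: vr[A=2048/141 B=631808/47235 C=2048/141 D=3982336/277065 E=3549184/277065 H=5788/423] → run E
t=20: vr[A=2048/141 B=631808/47235 C=2048/141 D=3982336/277065 E=3982336/277065 H=5788/423] → run B
t=21: vr[A=2048/141 B=776192/47235 C=2048/141 D=3982336/277065 E=3982336/277065 H=5788/423] → run H
t=22: vr[A=2048/141 B=776192/47235 C=2048/141 D=3982336/277065 E=3982336/277065] → run D
t=23: vr[A=2048/141 B=776192/47235 C=2048/141 D=4415488/277065 E=3982336/277065] → run E
t=24: vr[A=2048/141 B=776192/47235 C=2048/141 D=4415488/277065 E=4415488/277065] → run A
t=25: vr[A=7168/423 B=776192/47235 C=2048/141 D=4415488/277065 E=4415488/277065] → run C
t=26: vr[A=7168/423 B=776192/47235 C=7168/423 D=4415488/277065 E=4415488/277065] → run D
t=27: vr[A=7168/423 B=776192/47235 C=7168/423 D=969728/55413 E=4415488/277065] → run E
t=28: vr[A=7168/423 B=776192/47235 C=7168/423 D=969728/55413 E=969728/55413] → run B
t=29: vr[A=7168/423 B=920576/47235 C=7168/423 D=969728/55413 E=969728/55413] → run A
t=30: vr[B=920576/47235 C=7168/423 D=969728/55413 E=969728/55413] → run C
t=31: vr[B=920576/47235 C=8192/423 D=969728/55413 E=969728/55413] → run D
t=32: vr[B=920576/47235 C=8192/423 E=969728/55413] → run E
t=33: vr[B=920576/47235 C=8192/423 E=5281792/277065] → run E
t=34: vr[B=920576/47235 C=8192/423 E=5714944/277065] → run C
t=35: vr[B=920576/47235 C=1024/47 E=5714944/277065] → run B
t=36: vr[B=212992/9447 C=1024/47 E=5714944/277065] → run E
t=37: vr[B=212992/9447 C=1024/47] → run C
t=38: vr[B=212992/9447] → run B
t=39: vr[B=1209344/47235] → run B
t=40: vr[B=1353728/47235] → run B
t=41: (idle)
t=42: (idle)
t=43: (idle)
t=44: (idle)
t=45: (idle)
t=46: (idle)
t=47: (idle)
t=48: (idle)

context switches = 35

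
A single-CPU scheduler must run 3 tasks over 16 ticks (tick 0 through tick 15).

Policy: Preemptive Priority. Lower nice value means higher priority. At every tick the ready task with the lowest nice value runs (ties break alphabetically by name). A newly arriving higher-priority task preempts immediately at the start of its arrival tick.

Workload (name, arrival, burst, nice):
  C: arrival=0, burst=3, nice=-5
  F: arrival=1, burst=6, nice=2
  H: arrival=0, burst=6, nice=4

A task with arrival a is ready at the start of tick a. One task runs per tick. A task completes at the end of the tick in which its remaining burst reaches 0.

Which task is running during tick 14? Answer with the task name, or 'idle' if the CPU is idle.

running at tick 14 = H

t=0: ready={C,H} → run C
t=1: ready={C,F,H} → run C
t=2: ready={C,F,H} → run C
t=3: ready={F,H} → run F
t=4: ready={F,H} → run F
t=5: ready={F,H} → run F
t=6: ready={F,H} → run F
t=7: ready={F,H} → run F
t=8: ready={F,H} → run F
t=9: ready={H} → run H
t=10: ready={H} → run H
t=11: ready={H} → run H
t=12: ready={H} → run H
t=13: ready={H} → run H
t=14: ready={H} → run H
t=15: (idle)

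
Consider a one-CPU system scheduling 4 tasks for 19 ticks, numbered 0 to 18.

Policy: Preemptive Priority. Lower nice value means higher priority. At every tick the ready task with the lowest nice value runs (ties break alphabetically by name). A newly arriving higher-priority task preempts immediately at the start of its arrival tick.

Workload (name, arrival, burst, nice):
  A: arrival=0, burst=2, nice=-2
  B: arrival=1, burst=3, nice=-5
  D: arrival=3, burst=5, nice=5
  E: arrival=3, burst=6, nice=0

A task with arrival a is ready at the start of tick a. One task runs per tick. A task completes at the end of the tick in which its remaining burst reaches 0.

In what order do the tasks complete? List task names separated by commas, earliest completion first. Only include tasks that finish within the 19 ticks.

completion order = B, A, E, D

t=0: ready={A} → run A
t=1: ready={A,B} → run B
t=2: ready={A,B} → run B
t=3: ready={A,B,D,E} → run B
t=4: ready={A,D,E} → run A
t=5: ready={D,E} → run E
t=6: ready={D,E} → run E
t=7: ready={D,E} → run E
t=8: ready={D,E} → run E
t=9: ready={D,E} → run E
t=10: ready={D,E} → run E
t=11: ready={D} → run D
t=12: ready={D} → run D
t=13: ready={D} → run D
t=14: ready={D} → run D
t=15: ready={D} → run D
t=16: (idle)
t=17: (idle)
t=18: (idle)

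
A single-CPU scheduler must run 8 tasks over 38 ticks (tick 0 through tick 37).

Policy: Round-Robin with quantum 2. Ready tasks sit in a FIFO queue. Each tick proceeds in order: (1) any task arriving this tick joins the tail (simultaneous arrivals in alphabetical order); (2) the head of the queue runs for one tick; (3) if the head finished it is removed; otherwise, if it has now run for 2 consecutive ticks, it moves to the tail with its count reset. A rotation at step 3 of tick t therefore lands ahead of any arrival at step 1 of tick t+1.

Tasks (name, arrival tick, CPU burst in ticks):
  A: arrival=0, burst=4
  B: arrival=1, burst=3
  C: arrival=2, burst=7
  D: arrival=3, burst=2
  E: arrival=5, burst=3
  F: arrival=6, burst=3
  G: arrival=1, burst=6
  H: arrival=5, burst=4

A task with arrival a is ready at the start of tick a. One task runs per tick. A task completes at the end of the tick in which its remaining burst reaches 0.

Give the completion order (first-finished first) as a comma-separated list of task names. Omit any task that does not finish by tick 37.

completion order = A, D, B, E, H, G, F, C

t=0: queue=[A] q_used=0 → run A
t=1: queue=[A,B,G] q_used=1 → run A
t=2: queue=[B,G,A,C] q_used=0 → run B
t=3: queue=[B,G,A,C,D] q_used=1 → run B
t=4: queue=[G,A,C,D,B] q_used=0 → run G
t=5: queue=[G,A,C,D,B,E,H] q_used=1 → run G
t=6: queue=[A,C,D,B,E,H,G,F] q_used=0 → run A
t=7: queue=[A,C,D,B,E,H,G,F] q_used=1 → run A
t=8: queue=[C,D,B,E,H,G,F] q_used=0 → run C
t=9: queue=[C,D,B,E,H,G,F] q_used=1 → run C
t=10: queue=[D,B,E,H,G,F,C] q_used=0 → run D
t=11: queue=[D,B,E,H,G,F,C] q_used=1 → run D
t=12: queue=[B,E,H,G,F,C] q_used=0 → run B
t=13: queue=[E,H,G,F,C] q_used=0 → run E
t=14: queue=[E,H,G,F,C] q_used=1 → run E
t=15: queue=[H,G,F,C,E] q_used=0 → run H
t=16: queue=[H,G,F,C,E] q_used=1 → run H
t=17: queue=[G,F,C,E,H] q_used=0 → run G
t=18: queue=[G,F,C,E,H] q_used=1 → run G
t=19: queue=[F,C,E,H,G] q_used=0 → run F
t=20: queue=[F,C,E,H,G] q_used=1 → run F
t=21: queue=[C,E,H,G,F] q_used=0 → run C
t=22: queue=[C,E,H,G,F] q_used=1 → run C
t=23: queue=[E,H,G,F,C] q_used=0 → run E
t=24: queue=[H,G,F,C] q_used=0 → run H
t=25: queue=[H,G,F,C] q_used=1 → run H
t=26: queue=[G,F,C] q_used=0 → run G
t=27: queue=[G,F,C] q_used=1 → run G
t=28: queue=[F,C] q_used=0 → run F
t=29: queue=[C] q_used=0 → run C
t=30: queue=[C] q_used=1 → run C
t=31: queue=[C] q_used=0 → run C
t=32: (idle)
t=33: (idle)
t=34: (idle)
t=35: (idle)
t=36: (idle)
t=37: (idle)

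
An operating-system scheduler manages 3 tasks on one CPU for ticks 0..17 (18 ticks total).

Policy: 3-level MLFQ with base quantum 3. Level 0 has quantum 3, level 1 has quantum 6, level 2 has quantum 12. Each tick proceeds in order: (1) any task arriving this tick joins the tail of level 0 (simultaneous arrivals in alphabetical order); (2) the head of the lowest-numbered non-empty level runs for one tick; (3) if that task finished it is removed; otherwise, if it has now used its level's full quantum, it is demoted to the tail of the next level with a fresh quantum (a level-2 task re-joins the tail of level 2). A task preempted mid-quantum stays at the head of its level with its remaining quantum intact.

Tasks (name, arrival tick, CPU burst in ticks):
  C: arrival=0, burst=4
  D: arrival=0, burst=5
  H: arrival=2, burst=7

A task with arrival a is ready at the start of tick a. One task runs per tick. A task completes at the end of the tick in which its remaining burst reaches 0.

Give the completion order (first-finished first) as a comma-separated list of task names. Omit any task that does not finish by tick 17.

t=0: L0/L1/L2 = CD/-/- → run C
t=1: L0/L1/L2 = CD/-/- → run C
t=2: L0/L1/L2 = CDH/-/- → run C
t=3: L0/L1/L2 = DH/C/- → run D
t=4: L0/L1/L2 = DH/C/- → run D
t=5: L0/L1/L2 = DH/C/- → run D
t=6: L0/L1/L2 = H/CD/- → run H
t=7: L0/L1/L2 = H/CD/- → run H
t=8: L0/L1/L2 = H/CD/- → run H
t=9: L0/L1/L2 = -/CDH/- → run C
t=10: L0/L1/L2 = -/DH/- → run D
t=11: L0/L1/L2 = -/DH/- → run D
t=12: L0/L1/L2 = -/H/- → run H
t=13: L0/L1/L2 = -/H/- → run H
t=14: L0/L1/L2 = -/H/- → run H
t=15: L0/L1/L2 = -/H/- → run H
t=16: (idle)
t=17: (idle)

completion order = C, D, H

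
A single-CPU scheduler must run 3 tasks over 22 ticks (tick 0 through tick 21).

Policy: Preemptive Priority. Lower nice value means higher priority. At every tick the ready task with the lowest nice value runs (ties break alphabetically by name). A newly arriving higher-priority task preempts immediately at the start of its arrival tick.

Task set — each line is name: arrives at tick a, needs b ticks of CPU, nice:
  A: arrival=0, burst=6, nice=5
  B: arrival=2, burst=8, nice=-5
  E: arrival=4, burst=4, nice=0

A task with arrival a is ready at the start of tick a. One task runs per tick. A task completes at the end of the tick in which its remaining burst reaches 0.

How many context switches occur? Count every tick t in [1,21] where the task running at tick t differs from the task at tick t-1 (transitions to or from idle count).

t=0: ready={A} → run A
t=1: ready={A} → run A
t=2: ready={A,B} → run B
t=3: ready={A,B} → run B
t=4: ready={A,B,E} → run B
t=5: ready={A,B,E} → run B
t=6: ready={A,B,E} → run B
t=7: ready={A,B,E} → run B
t=8: ready={A,B,E} → run B
t=9: ready={A,B,E} → run B
t=10: ready={A,E} → run E
t=11: ready={A,E} → run E
t=12: ready={A,E} → run E
t=13: ready={A,E} → run E
t=14: ready={A} → run A
t=15: ready={A} → run A
t=16: ready={A} → run A
t=17: ready={A} → run A
t=18: (idle)
t=19: (idle)
t=20: (idle)
t=21: (idle)

context switches = 4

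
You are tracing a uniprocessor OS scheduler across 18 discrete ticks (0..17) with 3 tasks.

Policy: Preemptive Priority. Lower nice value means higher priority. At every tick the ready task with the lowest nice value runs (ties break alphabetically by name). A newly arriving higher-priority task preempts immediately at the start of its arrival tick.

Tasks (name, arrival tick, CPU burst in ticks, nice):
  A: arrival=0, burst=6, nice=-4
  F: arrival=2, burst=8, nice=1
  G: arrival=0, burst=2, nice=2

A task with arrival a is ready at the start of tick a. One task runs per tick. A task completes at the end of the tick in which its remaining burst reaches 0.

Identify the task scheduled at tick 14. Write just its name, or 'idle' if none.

t=0: ready={A,G} → run A
t=1: ready={A,G} → run A
t=2: ready={A,F,G} → run A
t=3: ready={A,F,G} → run A
t=4: ready={A,F,G} → run A
t=5: ready={A,F,G} → run A
t=6: ready={F,G} → run F
t=7: ready={F,G} → run F
t=8: ready={F,G} → run F
t=9: ready={F,G} → run F
t=10: ready={F,G} → run F
t=11: ready={F,G} → run F
t=12: ready={F,G} → run F
t=13: ready={F,G} → run F
t=14: ready={G} → run G
t=15: ready={G} → run G
t=16: (idle)
t=17: (idle)

running at tick 14 = G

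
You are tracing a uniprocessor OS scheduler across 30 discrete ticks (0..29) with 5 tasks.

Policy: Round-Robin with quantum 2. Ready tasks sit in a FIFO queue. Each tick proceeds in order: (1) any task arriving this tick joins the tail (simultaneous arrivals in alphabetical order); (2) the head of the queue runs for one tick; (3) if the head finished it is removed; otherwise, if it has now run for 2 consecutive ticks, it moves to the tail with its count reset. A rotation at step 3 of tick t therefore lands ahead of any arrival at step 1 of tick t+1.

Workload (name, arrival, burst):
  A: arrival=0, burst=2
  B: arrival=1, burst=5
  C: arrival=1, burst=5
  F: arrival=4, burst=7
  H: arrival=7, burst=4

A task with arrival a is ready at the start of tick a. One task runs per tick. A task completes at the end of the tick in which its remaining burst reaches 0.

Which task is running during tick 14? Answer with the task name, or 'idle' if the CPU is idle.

running at tick 14 = B

t=0: queue=[A] q_used=0 → run A
t=1: queue=[A,B,C] q_used=1 → run A
t=2: queue=[B,C] q_used=0 → run B
t=3: queue=[B,C] q_used=1 → run B
t=4: queue=[C,B,F] q_used=0 → run C
t=5: queue=[C,B,F] q_used=1 → run C
t=6: queue=[B,F,C] q_used=0 → run B
t=7: queue=[B,F,C,H] q_used=1 → run B
t=8: queue=[F,C,H,B] q_used=0 → run F
t=9: queue=[F,C,H,B] q_used=1 → run F
t=10: queue=[C,H,B,F] q_used=0 → run C
t=11: queue=[C,H,B,F] q_used=1 → run C
t=12: queue=[H,B,F,C] q_used=0 → run H
t=13: queue=[H,B,F,C] q_used=1 → run H
t=14: queue=[B,F,C,H] q_used=0 → run B
t=15: queue=[F,C,H] q_used=0 → run F
t=16: queue=[F,C,H] q_used=1 → run F
t=17: queue=[C,H,F] q_used=0 → run C
t=18: queue=[H,F] q_used=0 → run H
t=19: queue=[H,F] q_used=1 → run H
t=20: queue=[F] q_used=0 → run F
t=21: queue=[F] q_used=1 → run F
t=22: queue=[F] q_used=0 → run F
t=23: (idle)
t=24: (idle)
t=25: (idle)
t=26: (idle)
t=27: (idle)
t=28: (idle)
t=29: (idle)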